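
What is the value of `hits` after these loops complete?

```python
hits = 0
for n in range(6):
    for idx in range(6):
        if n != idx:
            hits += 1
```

6² - 6 (exclude diagonal)
`hits` takes the values: 0 → 1 → 2 → 3 → 4 → 5 → 6 → 7 → 8 → 9 → 10 → 11 → 12 → 13 → 14 → 15 → 16 → 17 → 18 → 19 → 20 → 21 → 22 → 23 → 24 → 25 → 26 → 27 → 28 → 29 → 30

Answer: 30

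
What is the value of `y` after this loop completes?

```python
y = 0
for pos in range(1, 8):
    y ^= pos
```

XOR of 1 to 7
`y` takes the values: 0 → 1 → 3 → 0 → 4 → 1 → 7 → 0

Answer: 0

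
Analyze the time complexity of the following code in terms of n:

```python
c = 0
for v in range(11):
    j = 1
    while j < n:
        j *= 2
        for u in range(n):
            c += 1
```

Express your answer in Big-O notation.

Each loop level contributes: 1 × log n × n. Multiplying the contributions gives O(n log n).

Answer: O(n log n)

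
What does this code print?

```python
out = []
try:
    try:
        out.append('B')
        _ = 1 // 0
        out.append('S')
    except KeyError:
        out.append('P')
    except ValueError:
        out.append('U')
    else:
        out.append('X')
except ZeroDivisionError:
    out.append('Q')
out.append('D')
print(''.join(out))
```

Execution trace: 'B' (inner try body) → 'Q' (outer except ZeroDivisionError) → 'D' (after the try/except). Output: BQD

Answer: BQD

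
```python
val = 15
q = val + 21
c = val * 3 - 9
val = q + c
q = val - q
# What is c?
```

Trace:
`val = 15` → val = 15
`q = val + 21` → q = 36
`c = val * 3 - 9` → c = 36
`val = q + c` → val = 72
`q = val - q` → q = 36
So c = 36

Answer: 36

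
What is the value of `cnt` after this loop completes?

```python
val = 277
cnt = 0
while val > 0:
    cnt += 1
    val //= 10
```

Count digits by repeated division by 10
`cnt` takes the values: 0 → 1 → 2 → 3

Answer: 3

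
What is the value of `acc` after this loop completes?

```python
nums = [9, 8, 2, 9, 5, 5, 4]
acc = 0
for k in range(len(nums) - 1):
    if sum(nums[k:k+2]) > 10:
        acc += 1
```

Count windows with sum > 10
`acc` takes the values: 0 → 1 → 2 → 3

Answer: 3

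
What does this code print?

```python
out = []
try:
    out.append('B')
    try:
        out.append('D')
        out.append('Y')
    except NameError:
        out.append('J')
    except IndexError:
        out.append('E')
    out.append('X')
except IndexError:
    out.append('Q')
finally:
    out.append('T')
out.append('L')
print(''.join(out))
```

Execution trace: 'B' (try body) → 'D' (inner try body) → 'Y' (inner try body, no exception) → 'X' (try body, no exception) → 'T' (finally) → 'L' (after the try/except). Output: BDYXTL

Answer: BDYXTL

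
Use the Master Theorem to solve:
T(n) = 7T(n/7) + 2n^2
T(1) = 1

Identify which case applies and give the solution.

a=7, b=7, f(n)=2n^2. log_7(7) = 1. Since c=2 > 1 and the regularity condition holds (7(n/7)^2 = (7/7^2)n^2 with 7/7^2 < 1), Case 3 applies: T(n) = Θ(f(n)) = O(n^2).

Answer: O(n^2) - Case 3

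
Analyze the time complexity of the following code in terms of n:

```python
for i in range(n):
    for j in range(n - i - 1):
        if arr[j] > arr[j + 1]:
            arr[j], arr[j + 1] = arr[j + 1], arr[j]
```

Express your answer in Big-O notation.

This is Bubble sort. Time complexity: O(n²).

Answer: O(n²)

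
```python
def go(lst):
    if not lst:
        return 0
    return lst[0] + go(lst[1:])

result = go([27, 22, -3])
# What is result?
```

27 + 22 + (-3) + 0 = 46

Answer: 46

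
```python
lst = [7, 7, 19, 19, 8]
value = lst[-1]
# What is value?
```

Trace:
`lst = [7, 7, 19, 19, 8]` → lst = [7, 7, 19, 19, 8]
`value = lst[-1]` → value = 8
So value = 8

Answer: 8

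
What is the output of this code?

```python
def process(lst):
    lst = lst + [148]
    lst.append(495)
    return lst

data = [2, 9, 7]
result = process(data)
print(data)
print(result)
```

Key concept: rebinding parameter vs mutation.
Step by step:
`data = [2, 9, 7]` → data = [2, 9, 7]
`result = process(data)` → result = [2, 9, 7, 148, 495]
`print(data)` → prints [2, 9, 7]
`print(result)` → prints [2, 9, 7, 148, 495]

Answer:
[2, 9, 7]
[2, 9, 7, 148, 495]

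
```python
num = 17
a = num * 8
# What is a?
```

Trace:
`num = 17` → num = 17
`a = num * 8` → a = 136
So a = 136

Answer: 136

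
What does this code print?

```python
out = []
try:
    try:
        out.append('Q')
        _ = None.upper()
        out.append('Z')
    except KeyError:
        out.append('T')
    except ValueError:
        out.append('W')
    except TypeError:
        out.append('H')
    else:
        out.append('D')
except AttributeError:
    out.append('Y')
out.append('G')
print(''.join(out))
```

Execution trace: 'Q' (try body) → 'Y' (outer except AttributeError) → 'G' (after the try/except). Output: QYG

Answer: QYG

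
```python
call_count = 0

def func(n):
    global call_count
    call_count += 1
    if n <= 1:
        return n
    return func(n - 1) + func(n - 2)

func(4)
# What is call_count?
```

Calls(n) = 1 + Calls(n-1) + Calls(n-2); Calls(0)=Calls(1)=1. For n=4 this gives 9.

Answer: 9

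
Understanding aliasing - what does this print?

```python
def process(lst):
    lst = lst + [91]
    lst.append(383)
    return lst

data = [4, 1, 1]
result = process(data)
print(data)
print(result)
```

Key concept: rebinding parameter vs mutation.
Step by step:
`data = [4, 1, 1]` → data = [4, 1, 1]
`result = process(data)` → result = [4, 1, 1, 91, 383]
`print(data)` → prints [4, 1, 1]
`print(result)` → prints [4, 1, 1, 91, 383]

Answer:
[4, 1, 1]
[4, 1, 1, 91, 383]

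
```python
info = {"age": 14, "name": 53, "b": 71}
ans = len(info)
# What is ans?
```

Trace:
`info = {"age": 14, "name": 53, "b": 71}` → info = {'age': 14, 'name': 53, 'b': 71}
`ans = len(info)` → ans = 3
So ans = 3

Answer: 3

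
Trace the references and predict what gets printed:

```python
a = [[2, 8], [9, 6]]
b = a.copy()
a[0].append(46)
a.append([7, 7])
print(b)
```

Key concept: shallow copy with nested lists.
Step by step:
`a = [[2, 8], [9, 6]]` → a = [[2, 8], [9, 6]]
`b = a.copy()` → b = [[2, 8], [9, 6]]
`a[0].append(46)` → a = [[2, 8, 46], [9, 6]]; b = [[2, 8, 46], [9, 6]]
`a.append([7, 7])` → a = [[2, 8, 46], [9, 6], [7, 7]]
`print(b)` → prints [[2, 8, 46], [9, 6]]

Answer: [[2, 8, 46], [9, 6]]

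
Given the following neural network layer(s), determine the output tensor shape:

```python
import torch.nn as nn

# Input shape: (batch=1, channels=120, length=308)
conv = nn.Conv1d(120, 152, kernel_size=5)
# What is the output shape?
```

Input: (1, 120, 308) -> Output: (1, 152, 304)

Answer: (1, 152, 304)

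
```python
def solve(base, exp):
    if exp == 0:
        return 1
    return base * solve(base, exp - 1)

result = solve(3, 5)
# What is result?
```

solve(3, 5) = 3 * 3 * 3 * 3 * 3 = 243

Answer: 243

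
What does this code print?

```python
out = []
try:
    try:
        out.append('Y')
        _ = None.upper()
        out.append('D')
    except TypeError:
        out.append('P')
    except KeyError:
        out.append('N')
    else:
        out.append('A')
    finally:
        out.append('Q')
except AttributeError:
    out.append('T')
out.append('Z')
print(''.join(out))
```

Execution trace: 'Y' (inner try body) → 'Q' (inner finally) → 'T' (outer except AttributeError) → 'Z' (after the try/except). Output: YQTZ

Answer: YQTZ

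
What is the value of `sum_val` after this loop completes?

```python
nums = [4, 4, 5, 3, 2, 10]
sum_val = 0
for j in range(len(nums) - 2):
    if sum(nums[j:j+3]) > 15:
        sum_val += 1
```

Count windows with sum > 15
`sum_val` takes the values: 0

Answer: 0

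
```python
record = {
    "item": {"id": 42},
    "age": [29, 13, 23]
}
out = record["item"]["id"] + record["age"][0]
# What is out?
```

Trace:
`record = { ...` → record = {'item': {'id': 42}, 'age': [29, 13, 23]}
`out = record["item"]["id"] + record["age"][0]` → out = 71
So out = 71

Answer: 71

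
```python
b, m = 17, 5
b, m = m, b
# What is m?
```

Trace:
`b, m = 17, 5` → b = 17; m = 5
`b, m = m, b` → b = 5; m = 17
So m = 17

Answer: 17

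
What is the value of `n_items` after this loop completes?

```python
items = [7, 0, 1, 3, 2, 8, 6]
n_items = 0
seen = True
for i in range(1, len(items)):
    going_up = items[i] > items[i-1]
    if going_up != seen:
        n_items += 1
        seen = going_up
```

Count direction changes in [7, 0, 1, 3, 2, 8, 6]
`n_items` takes the values: 0 → 1 → 2 → 3 → 4 → 5

Answer: 5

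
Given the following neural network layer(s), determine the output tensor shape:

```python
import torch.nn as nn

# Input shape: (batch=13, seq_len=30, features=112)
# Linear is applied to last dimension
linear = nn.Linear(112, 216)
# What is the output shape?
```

Input: (13, 30, 112) -> Output: (13, 30, 216)

Answer: (13, 30, 216)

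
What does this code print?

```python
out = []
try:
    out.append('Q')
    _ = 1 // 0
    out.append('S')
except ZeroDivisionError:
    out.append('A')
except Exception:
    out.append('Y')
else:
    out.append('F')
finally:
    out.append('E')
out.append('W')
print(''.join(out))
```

Execution trace: 'Q' (try body) → 'A' (except ZeroDivisionError) → 'E' (finally) → 'W' (after the try/except). Output: QAEW

Answer: QAEW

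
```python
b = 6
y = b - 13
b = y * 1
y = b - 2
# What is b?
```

Trace:
`b = 6` → b = 6
`y = b - 13` → y = -7
`b = y * 1` → b = -7
`y = b - 2` → y = -9
So b = -7

Answer: -7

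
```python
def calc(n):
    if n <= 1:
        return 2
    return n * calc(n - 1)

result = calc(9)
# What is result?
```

calc(9) = 9 * 8 * 7 * 6 * 5 * 4 * 3 * 2 * 2 = 725760

Answer: 725760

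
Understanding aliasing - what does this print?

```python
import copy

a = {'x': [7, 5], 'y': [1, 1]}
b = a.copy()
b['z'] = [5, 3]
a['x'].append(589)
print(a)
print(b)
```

Key concept: shallow copy of dict with mutable values.
Step by step:
`a = {'x': [7, 5], 'y': [1, 1]}` → a = {'x': [7, 5], 'y': [1, 1]}
`b = a.copy()` → b = {'x': [7, 5], 'y': [1, 1]}
`b['z'] = [5, 3]` → b = {'x': [7, 5], 'y': [1, 1], 'z': [5, 3]}
`a['x'].append(589)` → a = {'x': [7, 5, 589], 'y': [1, 1]}; b = {'x': [7, 5, 589], 'y': [1, 1], 'z': [5, 3]}
`print(a)` → prints {'x': [7, 5, 589], 'y': [1, 1]}
`print(b)` → prints {'x': [7, 5, 589], 'y': [1, 1], 'z': [5, 3]}

Answer:
{'x': [7, 5, 589], 'y': [1, 1]}
{'x': [7, 5, 589], 'y': [1, 1], 'z': [5, 3]}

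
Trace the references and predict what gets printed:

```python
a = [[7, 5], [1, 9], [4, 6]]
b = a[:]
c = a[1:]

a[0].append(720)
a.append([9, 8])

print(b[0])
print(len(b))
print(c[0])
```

Key concept: slice with nested mutation.
Step by step:
`a = [[7, 5], [1, 9], [4, 6]]` → a = [[7, 5], [1, 9], [4, 6]]
`b = a[:]` → b = [[7, 5], [1, 9], [4, 6]]
`c = a[1:]` → c = [[1, 9], [4, 6]]
`a[0].append(720)` → a = [[7, 5, 720], [1, 9], [4, 6]]; b = [[7, 5, 720], [1, 9], [4, 6]]
`a.append([9, 8])` → a = [[7, 5, 720], [1, 9], [4, 6], [9, 8]]
`print(b[0])` → prints [7, 5, 720]
`print(len(b))` → prints 3
`print(c[0])` → prints [1, 9]

Answer:
[7, 5, 720]
3
[1, 9]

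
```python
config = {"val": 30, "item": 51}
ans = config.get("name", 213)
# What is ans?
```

Trace:
`config = {"val": 30, "item": 51}` → config = {'val': 30, 'item': 51}
`ans = config.get("name", 213)` → ans = 213
So ans = 213

Answer: 213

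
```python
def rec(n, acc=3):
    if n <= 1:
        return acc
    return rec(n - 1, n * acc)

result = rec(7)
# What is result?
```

Accumulator trace (n, acc): (7, 3) -> (6, 21) -> (5, 126) -> (4, 630) -> (3, 2520) -> (2, 7560) -> (1, 15120) -> return 15120

Answer: 15120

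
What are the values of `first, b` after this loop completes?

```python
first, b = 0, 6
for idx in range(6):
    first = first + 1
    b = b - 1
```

first goes 0→6, b goes 6→0
`first, b` takes the values: (0, 6) → (1, 6) → (1, 5) → (2, 5) → (2, 4) → (3, 4) → (3, 3) → (4, 3) → (4, 2) → (5, 2) → (5, 1) → (6, 1) → (6, 0)

Answer: 6, 0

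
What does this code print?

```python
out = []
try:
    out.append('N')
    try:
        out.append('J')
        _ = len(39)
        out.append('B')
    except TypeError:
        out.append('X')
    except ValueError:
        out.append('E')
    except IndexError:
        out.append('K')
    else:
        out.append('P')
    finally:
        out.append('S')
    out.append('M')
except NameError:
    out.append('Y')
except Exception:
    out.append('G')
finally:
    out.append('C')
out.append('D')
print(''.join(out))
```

Execution trace: 'N' (try body) → 'J' (inner try body) → 'X' (inner except TypeError) → 'S' (inner finally) → 'M' (try body, no exception) → 'C' (finally) → 'D' (after the try/except). Output: NJXSMCD

Answer: NJXSMCD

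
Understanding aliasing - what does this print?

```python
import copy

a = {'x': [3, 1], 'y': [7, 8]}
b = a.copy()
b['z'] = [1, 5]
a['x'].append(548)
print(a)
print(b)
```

Key concept: shallow copy of dict with mutable values.
Step by step:
`a = {'x': [3, 1], 'y': [7, 8]}` → a = {'x': [3, 1], 'y': [7, 8]}
`b = a.copy()` → b = {'x': [3, 1], 'y': [7, 8]}
`b['z'] = [1, 5]` → b = {'x': [3, 1], 'y': [7, 8], 'z': [1, 5]}
`a['x'].append(548)` → a = {'x': [3, 1, 548], 'y': [7, 8]}; b = {'x': [3, 1, 548], 'y': [7, 8], 'z': [1, 5]}
`print(a)` → prints {'x': [3, 1, 548], 'y': [7, 8]}
`print(b)` → prints {'x': [3, 1, 548], 'y': [7, 8], 'z': [1, 5]}

Answer:
{'x': [3, 1, 548], 'y': [7, 8]}
{'x': [3, 1, 548], 'y': [7, 8], 'z': [1, 5]}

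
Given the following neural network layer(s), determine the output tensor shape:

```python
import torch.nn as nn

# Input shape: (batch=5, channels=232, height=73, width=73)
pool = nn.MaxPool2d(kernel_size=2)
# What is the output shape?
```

Input: (5, 232, 73, 73) -> Output: (5, 232, 36, 36)

Answer: (5, 232, 36, 36)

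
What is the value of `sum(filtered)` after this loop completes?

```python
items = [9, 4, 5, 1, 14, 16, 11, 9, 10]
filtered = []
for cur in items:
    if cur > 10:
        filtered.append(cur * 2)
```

Sum of doubled values > 10
`filtered` takes the values: [] → [28] → [28, 32] → [28, 32, 22]
So `sum(filtered)` = 82

Answer: 82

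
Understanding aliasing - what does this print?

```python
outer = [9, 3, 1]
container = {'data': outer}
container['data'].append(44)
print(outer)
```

Key concept: dict holds reference to list.
Step by step:
`outer = [9, 3, 1]` → outer = [9, 3, 1]
`container = {'data': outer}` → container = {'data': [9, 3, 1]}
`container['data'].append(44)` → outer = [9, 3, 1, 44]; container = {'data': [9, 3, 1, 44]}
`print(outer)` → prints [9, 3, 1, 44]

Answer: [9, 3, 1, 44]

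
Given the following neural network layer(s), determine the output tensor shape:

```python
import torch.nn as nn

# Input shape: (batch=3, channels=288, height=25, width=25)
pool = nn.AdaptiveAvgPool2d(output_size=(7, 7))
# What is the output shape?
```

Input: (3, 288, 25, 25) -> Output: (3, 288, 7, 7)

Answer: (3, 288, 7, 7)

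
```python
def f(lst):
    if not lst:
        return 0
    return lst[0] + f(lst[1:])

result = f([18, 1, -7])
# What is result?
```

18 + 1 + (-7) + 0 = 12

Answer: 12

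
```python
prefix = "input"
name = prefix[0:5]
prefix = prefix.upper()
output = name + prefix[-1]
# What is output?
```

Trace:
`prefix = "input"` → prefix = 'input'
`name = prefix[0:5]` → name = 'input'
`prefix = prefix.upper()` → prefix = 'INPUT'
`output = name + prefix[-1]` → output = 'inputT'
So output = 'inputT'

Answer: 'inputT'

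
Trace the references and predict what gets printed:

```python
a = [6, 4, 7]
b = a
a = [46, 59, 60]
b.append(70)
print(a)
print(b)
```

Key concept: rebinding vs mutation: a is rebound to a new list, b still points at the original.
Step by step:
`a = [6, 4, 7]` → a = [6, 4, 7]
`b = a` → b = [6, 4, 7] (same object as a)
`a = [46, 59, 60]` → a = [46, 59, 60]
`b.append(70)` → b = [6, 4, 7, 70]
`print(a)` → prints [46, 59, 60]
`print(b)` → prints [6, 4, 7, 70]

Answer:
[46, 59, 60]
[6, 4, 7, 70]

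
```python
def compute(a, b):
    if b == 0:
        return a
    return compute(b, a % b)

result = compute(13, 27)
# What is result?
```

compute(13, 27) -> compute(27, 13) -> compute(13, 1) -> compute(1, 0) -> 1

Answer: 1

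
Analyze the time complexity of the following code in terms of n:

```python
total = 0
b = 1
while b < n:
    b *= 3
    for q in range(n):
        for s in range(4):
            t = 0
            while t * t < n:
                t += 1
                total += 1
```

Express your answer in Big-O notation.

Each loop level contributes: log n × n × 1 × √n. Multiplying the contributions gives O(n√n log n).

Answer: O(n√n log n)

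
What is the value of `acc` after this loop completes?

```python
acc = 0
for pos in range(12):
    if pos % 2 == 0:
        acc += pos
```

Sum of even numbers 0 to 11
`acc` takes the values: 0 → 2 → 6 → 12 → 20 → 30

Answer: 30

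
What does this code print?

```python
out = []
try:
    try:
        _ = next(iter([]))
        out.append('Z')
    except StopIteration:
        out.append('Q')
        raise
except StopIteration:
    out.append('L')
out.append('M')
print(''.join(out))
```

Execution trace: 'Q' (inner except StopIteration) → 'L' (outer except StopIteration) → 'M' (after the try/except). Output: QLM

Answer: QLM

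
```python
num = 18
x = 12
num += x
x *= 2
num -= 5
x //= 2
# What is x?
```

Trace:
`num = 18` → num = 18
`x = 12` → x = 12
`num += x` → num = 30
`x *= 2` → x = 24
`num -= 5` → num = 25
`x //= 2` → x = 12
So x = 12

Answer: 12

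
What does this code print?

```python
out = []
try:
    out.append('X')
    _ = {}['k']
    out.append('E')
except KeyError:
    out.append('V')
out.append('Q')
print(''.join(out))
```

Execution trace: 'X' (try body) → 'V' (except KeyError) → 'Q' (after the try/except). Output: XVQ

Answer: XVQ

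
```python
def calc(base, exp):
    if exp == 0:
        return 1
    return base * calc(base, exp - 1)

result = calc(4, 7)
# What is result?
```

calc(4, 7) = 4 * 4 * 4 * 4 * 4 * 4 * 4 = 16384

Answer: 16384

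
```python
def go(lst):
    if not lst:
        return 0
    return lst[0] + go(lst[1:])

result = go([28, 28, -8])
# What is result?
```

28 + 28 + (-8) + 0 = 48

Answer: 48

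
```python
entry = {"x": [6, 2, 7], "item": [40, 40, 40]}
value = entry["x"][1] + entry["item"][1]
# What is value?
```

Trace:
`entry = {"x": [6, 2, 7], "item": [40, 40, 40]}` → entry = {'x': [6, 2, 7], 'item': [40, 40, 40]}
`value = entry["x"][1] + entry["item"][1]` → value = 42
So value = 42

Answer: 42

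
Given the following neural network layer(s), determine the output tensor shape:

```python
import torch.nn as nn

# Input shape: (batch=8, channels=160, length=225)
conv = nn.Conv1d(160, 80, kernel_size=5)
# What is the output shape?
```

Input: (8, 160, 225) -> Output: (8, 80, 221)

Answer: (8, 80, 221)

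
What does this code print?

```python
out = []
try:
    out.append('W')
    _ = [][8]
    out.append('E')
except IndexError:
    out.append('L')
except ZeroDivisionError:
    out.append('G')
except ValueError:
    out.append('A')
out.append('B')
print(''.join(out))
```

Execution trace: 'W' (try body) → 'L' (except IndexError) → 'B' (after the try/except). Output: WLB

Answer: WLB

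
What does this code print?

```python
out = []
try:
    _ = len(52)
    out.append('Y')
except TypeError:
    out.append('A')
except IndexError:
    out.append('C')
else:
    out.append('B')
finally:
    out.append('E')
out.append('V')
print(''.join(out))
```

Execution trace: 'A' (except TypeError) → 'E' (finally) → 'V' (after the try/except). Output: AEV

Answer: AEV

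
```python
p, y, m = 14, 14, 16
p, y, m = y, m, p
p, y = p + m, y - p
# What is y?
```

Trace:
`p, y, m = 14, 14, 16` → p = 14; y = 14; m = 16
`p, y, m = y, m, p` → p = 14; y = 16; m = 14
`p, y = p + m, y - p` → p = 28; y = 2
So y = 2

Answer: 2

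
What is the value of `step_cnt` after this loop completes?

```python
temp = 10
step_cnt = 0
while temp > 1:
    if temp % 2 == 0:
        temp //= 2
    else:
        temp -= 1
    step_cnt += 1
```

Steps to reduce 10 to 1
`step_cnt` takes the values: 0 → 1 → 2 → 3 → 4

Answer: 4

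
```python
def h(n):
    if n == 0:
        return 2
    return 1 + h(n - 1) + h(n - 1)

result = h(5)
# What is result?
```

h(n) = 1 + 2·h(n-1), h(0)=2. Closed form: (2+1)·2^5 - 1 = 95.

Answer: 95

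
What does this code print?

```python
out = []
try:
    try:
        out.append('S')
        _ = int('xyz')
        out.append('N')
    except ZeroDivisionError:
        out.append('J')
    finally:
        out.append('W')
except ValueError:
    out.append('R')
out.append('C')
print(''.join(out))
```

Execution trace: 'S' (try body) → 'W' (finally) → 'R' (outer except ValueError) → 'C' (after the try/except). Output: SWRC

Answer: SWRC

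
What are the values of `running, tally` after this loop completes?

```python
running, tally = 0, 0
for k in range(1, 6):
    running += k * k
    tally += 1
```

Sum of squares and count
`running, tally` takes the values: (0, 0) → (1, 0) → (1, 1) → (5, 1) → (5, 2) → (14, 2) → (14, 3) → (30, 3) → (30, 4) → (55, 4) → (55, 5)

Answer: 55, 5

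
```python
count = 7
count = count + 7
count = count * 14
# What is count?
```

Trace:
`count = 7` → count = 7
`count = count + 7` → count = 14
`count = count * 14` → count = 196
So count = 196

Answer: 196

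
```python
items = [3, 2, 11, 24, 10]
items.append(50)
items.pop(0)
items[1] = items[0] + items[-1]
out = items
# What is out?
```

Trace:
`items = [3, 2, 11, 24, 10]` → items = [3, 2, 11, 24, 10]
`items.append(50)` → items = [3, 2, 11, 24, 10, 50]
`items.pop(0)` → items = [2, 11, 24, 10, 50]
`items[1] = items[0] + items[-1]` → items = [2, 52, 24, 10, 50]
`out = items` → out = [2, 52, 24, 10, 50]
So out = [2, 52, 24, 10, 50]

Answer: [2, 52, 24, 10, 50]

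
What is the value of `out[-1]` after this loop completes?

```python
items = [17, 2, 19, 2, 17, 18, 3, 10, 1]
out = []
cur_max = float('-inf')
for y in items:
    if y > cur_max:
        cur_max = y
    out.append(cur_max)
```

Running max ends at 19
`out` takes the values: [] → [17] → [17, 17] → [17, 17, 19] → [17, 17, 19, 19] → [17, 17, 19, 19, 19] → [17, 17, 19, 19, 19, 19] → [17, 17, 19, 19, 19, 19, 19] → [17, 17, 19, 19, 19, 19, 19, 19] → [17, 17, 19, 19, 19, 19, 19, 19, 19]
So `out[-1]` = 19

Answer: 19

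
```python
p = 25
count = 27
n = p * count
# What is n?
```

Trace:
`p = 25` → p = 25
`count = 27` → count = 27
`n = p * count` → n = 675
So n = 675

Answer: 675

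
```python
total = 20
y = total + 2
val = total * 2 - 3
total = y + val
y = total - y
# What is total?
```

Trace:
`total = 20` → total = 20
`y = total + 2` → y = 22
`val = total * 2 - 3` → val = 37
`total = y + val` → total = 59
`y = total - y` → y = 37
So total = 59

Answer: 59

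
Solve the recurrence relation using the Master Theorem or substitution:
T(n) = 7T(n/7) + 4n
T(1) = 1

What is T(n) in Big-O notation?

By Master Theorem: a=7, b=7, f(n)=4n. Since log_7(7) = 1 and f(n) = Θ(n^1), Case 2 applies. T(n) = O(n log n).

Answer: O(n log n)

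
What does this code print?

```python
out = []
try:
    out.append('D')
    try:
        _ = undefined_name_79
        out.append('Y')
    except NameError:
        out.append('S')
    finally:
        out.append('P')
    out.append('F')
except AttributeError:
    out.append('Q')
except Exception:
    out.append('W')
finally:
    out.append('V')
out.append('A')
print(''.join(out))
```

Execution trace: 'D' (try body) → 'S' (inner except NameError) → 'P' (inner finally) → 'F' (try body, no exception) → 'V' (finally) → 'A' (after the try/except). Output: DSPFVA

Answer: DSPFVA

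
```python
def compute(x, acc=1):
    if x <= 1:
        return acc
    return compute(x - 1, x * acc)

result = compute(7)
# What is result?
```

Accumulator trace (n, acc): (7, 1) -> (6, 7) -> (5, 42) -> (4, 210) -> (3, 840) -> (2, 2520) -> (1, 5040) -> return 5040

Answer: 5040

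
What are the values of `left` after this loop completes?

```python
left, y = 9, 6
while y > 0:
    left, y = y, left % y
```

GCD of 9 and 6
`left` takes the values: 9 → 6 → 3

Answer: 3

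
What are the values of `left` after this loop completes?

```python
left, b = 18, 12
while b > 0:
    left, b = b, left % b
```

GCD of 18 and 12
`left` takes the values: 18 → 12 → 6

Answer: 6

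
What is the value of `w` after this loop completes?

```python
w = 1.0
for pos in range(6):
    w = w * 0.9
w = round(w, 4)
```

Exponential decay: 1.0 * 0.9^6
`w` takes the values: 1.0 → 0.9 → 0.81 → 0.729 → 0.6561 → 0.59049 → 0.531441 → 0.5314

Answer: 0.5314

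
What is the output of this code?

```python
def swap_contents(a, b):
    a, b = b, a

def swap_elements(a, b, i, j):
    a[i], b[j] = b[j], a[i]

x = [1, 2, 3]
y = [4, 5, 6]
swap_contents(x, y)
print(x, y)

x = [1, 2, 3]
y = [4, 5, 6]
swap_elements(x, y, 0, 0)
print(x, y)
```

Key concept: parameter rebinding vs mutation.
Step by step:
`x = [1, 2, 3]` → x = [1, 2, 3]
`y = [4, 5, 6]` → y = [4, 5, 6]
`swap_contents(x, y)` → no visible change to tracked variables
`print(x, y)` → prints [1, 2, 3] [4, 5, 6]
`x = [1, 2, 3]` → x = [1, 2, 3]
`y = [4, 5, 6]` → y = [4, 5, 6]
`swap_elements(x, y, 0, 0)` → x = [4, 2, 3]; y = [1, 5, 6]
`print(x, y)` → prints [4, 2, 3] [1, 5, 6]

Answer:
[1, 2, 3] [4, 5, 6]
[4, 2, 3] [1, 5, 6]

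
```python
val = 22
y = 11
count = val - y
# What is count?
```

Trace:
`val = 22` → val = 22
`y = 11` → y = 11
`count = val - y` → count = 11
So count = 11

Answer: 11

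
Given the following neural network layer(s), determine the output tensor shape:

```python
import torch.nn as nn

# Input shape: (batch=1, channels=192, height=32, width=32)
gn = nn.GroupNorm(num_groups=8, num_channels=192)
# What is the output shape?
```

Input: (1, 192, 32, 32) -> Output: (1, 192, 32, 32)

Answer: (1, 192, 32, 32)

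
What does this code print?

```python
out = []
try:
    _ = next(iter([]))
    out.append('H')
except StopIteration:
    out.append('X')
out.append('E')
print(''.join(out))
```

Execution trace: 'X' (except StopIteration) → 'E' (after the try/except). Output: XE

Answer: XE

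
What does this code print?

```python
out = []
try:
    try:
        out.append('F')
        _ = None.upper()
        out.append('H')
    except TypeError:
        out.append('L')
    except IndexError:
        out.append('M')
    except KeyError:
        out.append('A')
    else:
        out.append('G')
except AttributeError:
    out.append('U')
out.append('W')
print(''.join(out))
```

Execution trace: 'F' (inner try body) → 'U' (outer except AttributeError) → 'W' (after the try/except). Output: FUW

Answer: FUW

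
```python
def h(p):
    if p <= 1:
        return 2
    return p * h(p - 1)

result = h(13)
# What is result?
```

h(13) = 13 * 12 * 11 * 10 * 9 * 8 * 7 * 6 * 5 * 4 * 3 * 2 * 2 = 12454041600

Answer: 12454041600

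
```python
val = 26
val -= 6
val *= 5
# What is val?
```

Trace:
`val = 26` → val = 26
`val -= 6` → val = 20
`val *= 5` → val = 100
So val = 100

Answer: 100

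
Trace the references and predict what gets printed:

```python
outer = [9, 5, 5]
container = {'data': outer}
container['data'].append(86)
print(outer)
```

Key concept: dict holds reference to list.
Step by step:
`outer = [9, 5, 5]` → outer = [9, 5, 5]
`container = {'data': outer}` → container = {'data': [9, 5, 5]}
`container['data'].append(86)` → outer = [9, 5, 5, 86]; container = {'data': [9, 5, 5, 86]}
`print(outer)` → prints [9, 5, 5, 86]

Answer: [9, 5, 5, 86]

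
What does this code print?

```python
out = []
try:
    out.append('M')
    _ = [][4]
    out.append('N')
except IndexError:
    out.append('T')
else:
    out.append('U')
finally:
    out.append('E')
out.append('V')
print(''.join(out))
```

Execution trace: 'M' (try body) → 'T' (except IndexError) → 'E' (finally) → 'V' (after the try/except). Output: MTEV

Answer: MTEV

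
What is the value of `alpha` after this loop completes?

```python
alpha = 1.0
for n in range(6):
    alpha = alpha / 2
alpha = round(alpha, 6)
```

Halving LR 6 times: 1 / 2^6
`alpha` takes the values: 1.0 → 0.5 → 0.25 → 0.125 → 0.0625 → 0.03125 → 0.015625

Answer: 0.015625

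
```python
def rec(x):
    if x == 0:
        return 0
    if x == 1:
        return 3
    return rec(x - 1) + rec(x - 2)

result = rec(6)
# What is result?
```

Build up from base cases: rec(0)=0, rec(1)=3, rec(2)=3, rec(3)=6, rec(4)=9, rec(5)=15, rec(6)=24

Answer: 24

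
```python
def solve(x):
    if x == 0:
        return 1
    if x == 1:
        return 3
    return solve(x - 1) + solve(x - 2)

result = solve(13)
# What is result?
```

Build up from base cases: solve(0)=1, solve(1)=3, solve(2)=4, solve(3)=7, solve(4)=11, solve(5)=18, solve(6)=29, ..., solve(13)=843

Answer: 843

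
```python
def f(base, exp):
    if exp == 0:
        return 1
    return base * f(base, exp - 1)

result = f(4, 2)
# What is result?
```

f(4, 2) = 4 * 4 = 16

Answer: 16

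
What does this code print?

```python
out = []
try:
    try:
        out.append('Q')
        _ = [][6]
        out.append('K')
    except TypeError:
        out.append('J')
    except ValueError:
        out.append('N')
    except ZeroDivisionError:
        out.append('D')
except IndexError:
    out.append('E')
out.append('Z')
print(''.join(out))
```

Execution trace: 'Q' (try body) → 'E' (outer except IndexError) → 'Z' (after the try/except). Output: QEZ

Answer: QEZ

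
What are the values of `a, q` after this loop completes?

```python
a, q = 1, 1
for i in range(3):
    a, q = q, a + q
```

Fibonacci: after 3 iterations
`a, q` takes the values: (1, 1) → (1, 2) → (2, 3) → (3, 5)

Answer: 3, 5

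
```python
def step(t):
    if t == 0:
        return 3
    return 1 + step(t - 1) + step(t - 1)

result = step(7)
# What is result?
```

step(t) = 1 + 2·step(t-1), step(0)=3. Closed form: (3+1)·2^7 - 1 = 511.

Answer: 511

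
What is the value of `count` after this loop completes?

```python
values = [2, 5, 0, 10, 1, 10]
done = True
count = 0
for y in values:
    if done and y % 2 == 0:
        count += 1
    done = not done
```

Count even values at even positions
`count` takes the values: 0 → 1 → 2

Answer: 2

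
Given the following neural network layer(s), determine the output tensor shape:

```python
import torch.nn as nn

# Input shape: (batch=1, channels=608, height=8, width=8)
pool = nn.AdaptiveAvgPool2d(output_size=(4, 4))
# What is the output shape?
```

Input: (1, 608, 8, 8) -> Output: (1, 608, 4, 4)

Answer: (1, 608, 4, 4)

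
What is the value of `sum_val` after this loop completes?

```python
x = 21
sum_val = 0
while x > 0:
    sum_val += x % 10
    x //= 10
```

Sum digits of 21
`sum_val` takes the values: 0 → 1 → 3

Answer: 3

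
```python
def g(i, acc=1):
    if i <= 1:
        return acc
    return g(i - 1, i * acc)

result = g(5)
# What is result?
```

Accumulator trace (n, acc): (5, 1) -> (4, 5) -> (3, 20) -> (2, 60) -> (1, 120) -> return 120

Answer: 120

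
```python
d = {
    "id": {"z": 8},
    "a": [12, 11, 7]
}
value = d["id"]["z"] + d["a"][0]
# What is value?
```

Trace:
`d = { ...` → d = {'id': {'z': 8}, 'a': [12, 11, 7]}
`value = d["id"]["z"] + d["a"][0]` → value = 20
So value = 20

Answer: 20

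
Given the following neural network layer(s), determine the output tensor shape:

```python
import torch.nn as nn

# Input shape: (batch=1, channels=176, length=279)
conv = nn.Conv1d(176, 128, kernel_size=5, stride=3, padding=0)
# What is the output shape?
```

Input: (1, 176, 279) -> Output: (1, 128, 92)

Answer: (1, 128, 92)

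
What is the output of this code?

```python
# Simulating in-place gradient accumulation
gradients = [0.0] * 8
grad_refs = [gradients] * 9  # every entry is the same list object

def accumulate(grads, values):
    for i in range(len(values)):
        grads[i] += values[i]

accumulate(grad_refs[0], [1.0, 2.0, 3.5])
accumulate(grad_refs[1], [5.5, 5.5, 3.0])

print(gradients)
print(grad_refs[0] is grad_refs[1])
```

Key concept: gradient accumulation aliasing.
Step by step:
`gradients = [0.0] * 8` → gradients = [0.0, 0.0, 0.0, 0.0, 0.0, 0.0, 0.0, 0.0]
`grad_refs = [gradients] * 9` → grad_refs = [[0.0, 0.0, 0.0, 0.0, 0.0, 0.0, 0.0, 0.0], [0.0, 0.0, 0.0, 0.0, 0.0, 0.0, 0.0, 0.0], [0.0, 0.0, 0.0, 0.0, 0.0, 0.0, 0.0, 0.0], [0.0, 0.0, 0.0, 0.0, 0.0, 0.0, 0.0, 0.0], [0.0, 0.0, 0.0, 0.0, 0.0, 0.0, 0.0, 0.0], [0.0, 0.0, 0.0, 0.0, 0.0, 0.0, 0.0, 0.0], [0.0, 0.0, 0.0, 0.0, 0.0, 0.0, 0.0, 0.0], [0.0, 0.0, 0.0, 0.0, 0.0, 0.0, 0.0, 0.0], [0.0, 0.0, 0.0, 0.0, 0.0, 0.0, 0.0, 0.0]]
`accumulate(grad_refs[0], [1.0, 2.0, 3.5])` → gradients = [1.0, 2.0, 3.5, 0.0, 0.0, 0.0, 0.0, 0.0]; grad_refs = [[1.0, 2.0, 3.5, 0.0, 0.0, 0.0, 0.0, 0.0], [1.0, 2.0, 3.5, 0.0, 0.0, 0.0, 0.0, 0.0], [1.0, 2.0, 3.5, 0.0, 0.0, 0.0, 0.0, 0.0], [1.0, 2.0, 3.5, 0.0, 0.0, 0.0, 0.0, 0.0], [1.0, 2.0, 3.5, 0.0, 0.0, 0.0, 0.0, 0.0], [1.0, 2.0, 3.5, 0.0, 0.0, 0.0, 0.0, 0.0], [1.0, 2.0, 3.5, 0.0, 0.0, 0.0, 0.0, 0.0], [1.0, 2.0, 3.5, 0.0, 0.0, 0.0, 0.0, 0.0], [1.0, 2.0, 3.5, 0.0, 0.0, 0.0, 0.0, 0.0]]
`accumulate(grad_refs[1], [5.5, 5.5, 3.0])` → gradients = [6.5, 7.5, 6.5, 0.0, 0.0, 0.0, 0.0, 0.0]; grad_refs = [[6.5, 7.5, 6.5, 0.0, 0.0, 0.0, 0.0, 0.0], [6.5, 7.5, 6.5, 0.0, 0.0, 0.0, 0.0, 0.0], [6.5, 7.5, 6.5, 0.0, 0.0, 0.0, 0.0, 0.0], [6.5, 7.5, 6.5, 0.0, 0.0, 0.0, 0.0, 0.0], [6.5, 7.5, 6.5, 0.0, 0.0, 0.0, 0.0, 0.0], [6.5, 7.5, 6.5, 0.0, 0.0, 0.0, 0.0, 0.0], [6.5, 7.5, 6.5, 0.0, 0.0, 0.0, 0.0, 0.0], [6.5, 7.5, 6.5, 0.0, 0.0, 0.0, 0.0, 0.0], [6.5, 7.5, 6.5, 0.0, 0.0, 0.0, 0.0, 0.0]]
`print(gradients)` → prints [6.5, 7.5, 6.5, 0.0, 0.0, 0.0, 0.0, 0.0]
`print(grad_refs[0] is grad_refs[1])` → prints True

Answer:
[6.5, 7.5, 6.5, 0.0, 0.0, 0.0, 0.0, 0.0]
True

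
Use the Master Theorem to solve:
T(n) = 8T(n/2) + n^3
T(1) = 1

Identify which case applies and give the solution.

a=8, b=2, f(n)=n^3. log_2(8) = 3. Since c=3 = 3, Case 2 applies: T(n) = Θ(n^log_b(a) · log n) = O(n^3 log n).

Answer: O(n^3 log n) - Case 2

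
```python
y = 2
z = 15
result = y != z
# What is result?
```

Trace:
`y = 2` → y = 2
`z = 15` → z = 15
`result = y != z` → result = True
So result = True

Answer: True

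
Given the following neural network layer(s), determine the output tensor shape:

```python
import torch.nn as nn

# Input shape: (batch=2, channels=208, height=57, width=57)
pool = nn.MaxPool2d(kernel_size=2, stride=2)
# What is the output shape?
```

Input: (2, 208, 57, 57) -> Output: (2, 208, 28, 28)

Answer: (2, 208, 28, 28)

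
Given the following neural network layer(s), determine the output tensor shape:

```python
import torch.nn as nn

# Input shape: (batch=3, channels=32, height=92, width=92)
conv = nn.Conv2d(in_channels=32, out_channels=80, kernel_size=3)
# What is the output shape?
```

Input: (3, 32, 92, 92) -> Output: (3, 80, 90, 90)

Answer: (3, 80, 90, 90)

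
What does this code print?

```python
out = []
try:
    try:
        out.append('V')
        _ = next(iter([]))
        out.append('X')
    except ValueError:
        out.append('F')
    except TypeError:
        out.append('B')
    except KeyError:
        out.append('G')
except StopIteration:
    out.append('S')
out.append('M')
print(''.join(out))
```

Execution trace: 'V' (try body) → 'S' (outer except StopIteration) → 'M' (after the try/except). Output: VSM

Answer: VSM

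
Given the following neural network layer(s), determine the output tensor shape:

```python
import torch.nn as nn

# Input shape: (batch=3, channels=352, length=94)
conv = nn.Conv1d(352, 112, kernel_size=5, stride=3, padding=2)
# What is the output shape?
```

Input: (3, 352, 94) -> Output: (3, 112, 32)

Answer: (3, 112, 32)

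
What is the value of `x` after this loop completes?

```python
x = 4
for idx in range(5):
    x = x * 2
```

Multiply by 2, 5 times: 4 * 2^5 = 128
`x` takes the values: 4 → 8 → 16 → 32 → 64 → 128

Answer: 128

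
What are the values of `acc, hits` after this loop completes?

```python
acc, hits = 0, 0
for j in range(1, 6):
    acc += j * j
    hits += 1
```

Sum of squares and count
`acc, hits` takes the values: (0, 0) → (1, 0) → (1, 1) → (5, 1) → (5, 2) → (14, 2) → (14, 3) → (30, 3) → (30, 4) → (55, 4) → (55, 5)

Answer: 55, 5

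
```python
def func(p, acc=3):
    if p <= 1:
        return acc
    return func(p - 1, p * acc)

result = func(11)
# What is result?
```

Accumulator trace (n, acc): (11, 3) -> (10, 33) -> (9, 330) -> (8, 2970) -> (7, 23760) -> (6, 166320) -> (5, 997920) -> (4, 4989600) -> (3, 19958400) -> (2, 59875200) -> (1, 119750400) -> return 119750400

Answer: 119750400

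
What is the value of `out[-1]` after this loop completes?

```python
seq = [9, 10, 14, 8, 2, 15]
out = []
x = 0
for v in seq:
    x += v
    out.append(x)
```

Cumulative sum ends at 58
`out` takes the values: [] → [9] → [9, 19] → [9, 19, 33] → [9, 19, 33, 41] → [9, 19, 33, 41, 43] → [9, 19, 33, 41, 43, 58]
So `out[-1]` = 58

Answer: 58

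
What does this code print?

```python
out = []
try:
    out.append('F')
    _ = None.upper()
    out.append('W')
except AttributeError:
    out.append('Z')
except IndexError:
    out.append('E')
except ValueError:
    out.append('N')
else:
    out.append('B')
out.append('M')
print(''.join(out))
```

Execution trace: 'F' (try body) → 'Z' (except AttributeError) → 'M' (after the try/except). Output: FZM

Answer: FZM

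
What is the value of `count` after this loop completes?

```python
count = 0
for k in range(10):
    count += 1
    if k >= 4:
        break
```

Loop breaks when k reaches 4, count is 5
`count` takes the values: 0 → 1 → 2 → 3 → 4 → 5

Answer: 5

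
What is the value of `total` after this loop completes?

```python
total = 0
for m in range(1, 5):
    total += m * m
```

Sum of squares 1² to 4² = 30
`total` takes the values: 0 → 1 → 5 → 14 → 30

Answer: 30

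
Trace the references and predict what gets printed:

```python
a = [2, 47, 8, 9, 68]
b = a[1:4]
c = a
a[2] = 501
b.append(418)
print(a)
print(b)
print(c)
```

Key concept: slice vs alias.
Step by step:
`a = [2, 47, 8, 9, 68]` → a = [2, 47, 8, 9, 68]
`b = a[1:4]` → b = [47, 8, 9]
`c = a` → c = [2, 47, 8, 9, 68] (same object as a)
`a[2] = 501` → a = [2, 47, 501, 9, 68] (same object as c); c = [2, 47, 501, 9, 68] (same object as a)
`b.append(418)` → b = [47, 8, 9, 418]
`print(a)` → prints [2, 47, 501, 9, 68]
`print(b)` → prints [47, 8, 9, 418]
`print(c)` → prints [2, 47, 501, 9, 68]

Answer:
[2, 47, 501, 9, 68]
[47, 8, 9, 418]
[2, 47, 501, 9, 68]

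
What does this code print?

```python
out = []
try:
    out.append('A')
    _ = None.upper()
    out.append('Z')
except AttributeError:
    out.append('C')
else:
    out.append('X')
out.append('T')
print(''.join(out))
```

Execution trace: 'A' (try body) → 'C' (except AttributeError) → 'T' (after the try/except). Output: ACT

Answer: ACT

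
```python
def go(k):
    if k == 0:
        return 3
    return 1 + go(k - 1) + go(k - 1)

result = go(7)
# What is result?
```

go(k) = 1 + 2·go(k-1), go(0)=3. Closed form: (3+1)·2^7 - 1 = 511.

Answer: 511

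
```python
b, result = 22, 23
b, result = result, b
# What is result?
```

Trace:
`b, result = 22, 23` → b = 22; result = 23
`b, result = result, b` → b = 23; result = 22
So result = 22

Answer: 22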